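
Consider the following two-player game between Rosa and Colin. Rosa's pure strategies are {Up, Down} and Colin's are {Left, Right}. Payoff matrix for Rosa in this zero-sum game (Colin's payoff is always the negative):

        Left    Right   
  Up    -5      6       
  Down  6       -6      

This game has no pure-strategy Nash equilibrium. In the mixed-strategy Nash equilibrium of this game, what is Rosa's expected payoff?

Colin's mix must leave Rosa indifferent between Up and Down.
  Rosa's payoff from Up: q·(-5) + (1−q)·6 = -11q + 6
  Rosa's payoff from Down: q·6 + (1−q)·(-6) = 12q - 6
  -11q + 6 = 12q - 6  ⇒  -23q = -12  ⇒  q = 12/23.
At equilibrium Rosa is indifferent across rows, so Rosa's payoff equals the payoff from Up: (12/23)·(-5) + (11/23)·6 = 6/23.

6/23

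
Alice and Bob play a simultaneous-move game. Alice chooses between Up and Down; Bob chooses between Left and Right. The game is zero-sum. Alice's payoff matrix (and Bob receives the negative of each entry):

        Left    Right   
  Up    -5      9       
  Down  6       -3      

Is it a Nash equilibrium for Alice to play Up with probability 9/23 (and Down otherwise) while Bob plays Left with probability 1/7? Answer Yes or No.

No

Given Bob's mix q = 1/7, Alice's payoff from Up is 7 but from Down is -12/7. Alice strictly prefers Up, so Alice would not mix.
So the proposed profile is not a Nash equilibrium.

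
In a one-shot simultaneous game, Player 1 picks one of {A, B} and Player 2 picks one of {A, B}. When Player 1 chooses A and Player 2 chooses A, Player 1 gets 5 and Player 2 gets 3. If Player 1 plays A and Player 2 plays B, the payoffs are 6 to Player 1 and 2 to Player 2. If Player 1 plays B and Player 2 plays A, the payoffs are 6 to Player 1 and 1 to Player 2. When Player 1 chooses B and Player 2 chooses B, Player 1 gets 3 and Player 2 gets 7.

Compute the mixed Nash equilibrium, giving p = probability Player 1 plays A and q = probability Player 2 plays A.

Player 2's indifference between A and B determines Player 1's mixing probability p:
  Player 2's expected payoff from A: p·3 + (1−p)·1 = 2p + 1
  Player 2's expected payoff from B: p·2 + (1−p)·7 = -5p + 7
  2p + 1 = -5p + 7  ⇒  7p = 6  ⇒  p = 6/7.
For Player 1 to be willing to mix, Player 1 must be indifferent between A and B, which pins down Player 2's mix.
  Player 1's payoff from A: q·5 + (1−q)·6 = -q + 6
  Player 1's payoff from B: q·6 + (1−q)·3 = 3q + 3
  -q + 6 = 3q + 3  ⇒  -4q = -3  ⇒  q = 3/4.

p = 6/7, q = 3/4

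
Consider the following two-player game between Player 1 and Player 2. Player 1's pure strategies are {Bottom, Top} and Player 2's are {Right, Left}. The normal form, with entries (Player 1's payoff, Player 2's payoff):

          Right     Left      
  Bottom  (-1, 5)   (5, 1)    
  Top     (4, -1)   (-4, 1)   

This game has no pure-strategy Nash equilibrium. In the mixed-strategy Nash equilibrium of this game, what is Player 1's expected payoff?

Player 2's mix must leave Player 1 indifferent between Bottom and Top.
  Player 1's payoff from Bottom: q·(-1) + (1−q)·5 = -6q + 5
  Player 1's payoff from Top: q·4 + (1−q)·(-4) = 8q - 4
  -6q + 5 = 8q - 4  ⇒  -14q = -9  ⇒  q = 9/14.
At equilibrium Player 1 is indifferent across rows, so Player 1's payoff equals the payoff from Bottom: (9/14)·(-1) + (5/14)·5 = 8/7.

8/7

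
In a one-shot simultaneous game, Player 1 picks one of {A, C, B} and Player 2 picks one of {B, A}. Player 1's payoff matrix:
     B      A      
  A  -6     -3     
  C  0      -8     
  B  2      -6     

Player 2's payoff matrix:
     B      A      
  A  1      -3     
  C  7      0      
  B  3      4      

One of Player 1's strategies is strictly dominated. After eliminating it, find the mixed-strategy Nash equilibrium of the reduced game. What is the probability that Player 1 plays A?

p = 1/5

Player 1's strategy C is strictly dominated by B: 2 > 0 and -6 > -8. Eliminate C.
Player 1's mix must leave Player 2 indifferent between B and A.
  Player 2's expected payoff from B: p·1 + (1−p)·3 = -2p + 3
  Player 2's expected payoff from A: p·(-3) + (1−p)·4 = -7p + 4
  -2p + 3 = -7p + 4  ⇒  5p = 1  ⇒  p = 1/5.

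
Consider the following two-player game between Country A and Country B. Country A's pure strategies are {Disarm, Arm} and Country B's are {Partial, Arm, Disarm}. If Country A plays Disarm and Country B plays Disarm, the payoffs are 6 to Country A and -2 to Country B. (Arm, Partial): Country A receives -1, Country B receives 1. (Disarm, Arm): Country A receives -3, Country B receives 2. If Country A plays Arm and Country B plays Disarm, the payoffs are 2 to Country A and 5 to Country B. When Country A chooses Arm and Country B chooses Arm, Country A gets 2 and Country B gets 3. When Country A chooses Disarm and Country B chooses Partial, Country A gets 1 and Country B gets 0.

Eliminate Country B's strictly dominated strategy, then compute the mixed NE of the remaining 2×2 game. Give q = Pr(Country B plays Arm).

q = 4/9

Country B's strategy Partial is strictly dominated by Arm: 2 > 0 and 3 > 1. Eliminate Partial.
For Country A to be willing to mix, Country A must be indifferent between Disarm and Arm, which pins down Country B's mix.
  Country A's expected payoff from Disarm: q·(-3) + (1−q)·6 = -9q + 6
  Country A's expected payoff from Arm: q·2 + (1−q)·2 = 2
  -9q + 6 = 2  ⇒  -9q = -4  ⇒  q = 4/9.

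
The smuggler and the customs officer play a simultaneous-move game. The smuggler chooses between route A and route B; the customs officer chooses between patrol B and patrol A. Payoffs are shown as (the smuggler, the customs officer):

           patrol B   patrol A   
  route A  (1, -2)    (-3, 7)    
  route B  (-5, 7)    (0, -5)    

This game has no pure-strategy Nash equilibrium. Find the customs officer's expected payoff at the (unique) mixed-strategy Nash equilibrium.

Set the customs officer's expected payoff from patrol B equal to that from patrol A:
  the customs officer's expected payoff from patrol B: p·(-2) + (1−p)·7 = -9p + 7
  the customs officer's expected payoff from patrol A: p·7 + (1−p)·(-5) = 12p - 5
  -9p + 7 = 12p - 5  ⇒  -21p = -12  ⇒  p = 4/7.
At equilibrium the customs officer is indifferent across columns, so the customs officer's payoff equals the payoff from patrol B: (4/7)·(-2) + (3/7)·7 = 13/7.

13/7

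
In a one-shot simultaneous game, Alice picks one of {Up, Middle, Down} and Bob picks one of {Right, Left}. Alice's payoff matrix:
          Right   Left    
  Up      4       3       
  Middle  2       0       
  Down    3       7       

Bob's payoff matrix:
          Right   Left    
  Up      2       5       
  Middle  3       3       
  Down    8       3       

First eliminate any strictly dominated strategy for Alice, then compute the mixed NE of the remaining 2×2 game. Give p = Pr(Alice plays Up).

p = 5/8

Alice's strategy Middle is strictly dominated by Up: 4 > 2 and 3 > 0. Eliminate Middle.
Bob's indifference between Right and Left determines Alice's mixing probability p:
  Bob's expected payoff from Right: p·2 + (1−p)·8 = -6p + 8
  Bob's expected payoff from Left: p·5 + (1−p)·3 = 2p + 3
  -6p + 8 = 2p + 3  ⇒  -8p = -5  ⇒  p = 5/8.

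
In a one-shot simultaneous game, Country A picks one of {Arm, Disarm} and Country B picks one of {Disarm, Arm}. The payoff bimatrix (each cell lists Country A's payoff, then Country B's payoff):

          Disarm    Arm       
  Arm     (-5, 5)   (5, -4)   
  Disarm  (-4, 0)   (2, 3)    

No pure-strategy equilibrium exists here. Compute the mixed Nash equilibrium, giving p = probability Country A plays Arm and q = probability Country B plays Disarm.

In a mixed equilibrium Country B is indifferent between Disarm and Arm; this condition fixes p.
  Country B's payoff from Disarm: p·5 + (1−p)·0 = 5p
  Country B's payoff from Arm: p·(-4) + (1−p)·3 = -7p + 3
  5p = -7p + 3  ⇒  12p = 3  ⇒  p = 1/4.
Country A's indifference between Arm and Disarm determines Country B's mixing probability q:
  Country A's payoff from Arm: q·(-5) + (1−q)·5 = -10q + 5
  Country A's payoff from Disarm: q·(-4) + (1−q)·2 = -6q + 2
  -10q + 5 = -6q + 2  ⇒  -4q = -3  ⇒  q = 3/4.

p = 1/4, q = 3/4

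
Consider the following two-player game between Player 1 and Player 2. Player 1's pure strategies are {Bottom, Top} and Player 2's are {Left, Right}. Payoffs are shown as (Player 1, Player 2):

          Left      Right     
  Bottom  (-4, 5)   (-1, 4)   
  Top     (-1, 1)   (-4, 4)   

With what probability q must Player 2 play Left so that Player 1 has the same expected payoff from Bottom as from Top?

In a mixed equilibrium Player 1 is indifferent between Bottom and Top; this condition fixes q.
  Player 1's expected payoff from Bottom: q·(-4) + (1−q)·(-1) = -3q - 1
  Player 1's expected payoff from Top: q·(-1) + (1−q)·(-4) = 3q - 4
  -3q - 1 = 3q - 4  ⇒  -6q = -3  ⇒  q = 1/2.

q = 1/2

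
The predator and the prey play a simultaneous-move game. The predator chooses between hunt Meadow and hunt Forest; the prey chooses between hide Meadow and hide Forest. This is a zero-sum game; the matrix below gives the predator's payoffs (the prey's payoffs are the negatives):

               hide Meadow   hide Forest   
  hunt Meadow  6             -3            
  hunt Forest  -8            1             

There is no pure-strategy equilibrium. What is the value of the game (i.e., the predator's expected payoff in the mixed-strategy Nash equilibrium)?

v = -1

The prey's mix must leave the predator indifferent between hunt Meadow and hunt Forest.
  the predator's payoff to hunt Meadow: q·6 + (1−q)·(-3) = 9q - 3
  the predator's payoff to hunt Forest: q·(-8) + (1−q)·1 = -9q + 1
  9q - 3 = -9q + 1  ⇒  18q = 4  ⇒  q = 2/9.
The value is the predator's expected payoff against this mix (using hunt Meadow): (2/9)·6 + (7/9)·(-3) = -1.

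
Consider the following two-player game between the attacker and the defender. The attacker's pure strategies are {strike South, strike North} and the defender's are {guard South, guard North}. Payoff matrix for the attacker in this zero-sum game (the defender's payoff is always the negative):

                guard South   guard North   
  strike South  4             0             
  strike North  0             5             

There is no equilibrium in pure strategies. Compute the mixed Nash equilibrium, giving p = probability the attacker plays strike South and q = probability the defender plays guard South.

p = 5/9, q = 5/9

For the defender to be willing to mix, the defender must be indifferent between guard South and guard North, which pins down the attacker's mix.
  the defender's payoff to guard South: p·(-4) + (1−p)·0 = -4p
  the defender's payoff to guard North: p·0 + (1−p)·(-5) = 5p - 5
  -4p = 5p - 5  ⇒  -9p = -5  ⇒  p = 5/9.
The attacker's indifference between strike South and strike North determines the defender's mixing probability q:
  the attacker's expected payoff from strike South: q·4 + (1−q)·0 = 4q
  the attacker's expected payoff from strike North: q·0 + (1−q)·5 = -5q + 5
  4q = -5q + 5  ⇒  9q = 5  ⇒  q = 5/9.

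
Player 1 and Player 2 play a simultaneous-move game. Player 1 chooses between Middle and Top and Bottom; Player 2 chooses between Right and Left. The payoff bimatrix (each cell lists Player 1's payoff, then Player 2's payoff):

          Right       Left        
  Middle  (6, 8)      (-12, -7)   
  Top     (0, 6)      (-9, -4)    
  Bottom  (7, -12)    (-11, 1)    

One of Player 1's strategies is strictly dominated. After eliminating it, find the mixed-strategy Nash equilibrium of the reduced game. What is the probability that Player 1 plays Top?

Player 1's strategy Middle is strictly dominated by Bottom: 7 > 6 and -11 > -12. Eliminate Middle.
For Player 2 to be willing to mix, Player 2 must be indifferent between Right and Left, which pins down Player 1's mix.
  Player 2's expected payoff from Right: p·6 + (1−p)·(-12) = 18p - 12
  Player 2's expected payoff from Left: p·(-4) + (1−p)·1 = -5p + 1
  18p - 12 = -5p + 1  ⇒  23p = 13  ⇒  p = 13/23.

p = 13/23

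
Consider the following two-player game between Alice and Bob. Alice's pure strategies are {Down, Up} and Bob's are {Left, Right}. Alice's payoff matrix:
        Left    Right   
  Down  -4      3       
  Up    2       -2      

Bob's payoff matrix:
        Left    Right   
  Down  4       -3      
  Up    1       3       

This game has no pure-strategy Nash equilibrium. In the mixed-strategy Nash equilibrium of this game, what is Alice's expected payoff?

-2/11

Alice's indifference between Down and Up determines Bob's mixing probability q:
  Alice's payoff from Down: q·(-4) + (1−q)·3 = -7q + 3
  Alice's payoff from Up: q·2 + (1−q)·(-2) = 4q - 2
  -7q + 3 = 4q - 2  ⇒  -11q = -5  ⇒  q = 5/11.
At equilibrium Alice is indifferent across rows, so Alice's payoff equals the payoff from Down: (5/11)·(-4) + (6/11)·3 = -2/11.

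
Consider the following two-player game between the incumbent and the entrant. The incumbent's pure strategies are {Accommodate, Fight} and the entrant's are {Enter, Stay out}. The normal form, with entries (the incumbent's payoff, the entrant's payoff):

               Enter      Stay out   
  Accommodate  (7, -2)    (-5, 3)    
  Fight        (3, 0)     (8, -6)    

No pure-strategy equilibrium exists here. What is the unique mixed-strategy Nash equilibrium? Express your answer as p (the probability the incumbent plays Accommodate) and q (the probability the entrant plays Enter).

In a mixed equilibrium the entrant is indifferent between Enter and Stay out; this condition fixes p.
  the entrant's payoff to Enter: p·(-2) + (1−p)·0 = -2p
  the entrant's payoff to Stay out: p·3 + (1−p)·(-6) = 9p - 6
  -2p = 9p - 6  ⇒  -11p = -6  ⇒  p = 6/11.
For the incumbent to be willing to mix, the incumbent must be indifferent between Accommodate and Fight, which pins down the entrant's mix.
  the incumbent's expected payoff from Accommodate: q·7 + (1−q)·(-5) = 12q - 5
  the incumbent's expected payoff from Fight: q·3 + (1−q)·8 = -5q + 8
  12q - 5 = -5q + 8  ⇒  17q = 13  ⇒  q = 13/17.

p = 6/11, q = 13/17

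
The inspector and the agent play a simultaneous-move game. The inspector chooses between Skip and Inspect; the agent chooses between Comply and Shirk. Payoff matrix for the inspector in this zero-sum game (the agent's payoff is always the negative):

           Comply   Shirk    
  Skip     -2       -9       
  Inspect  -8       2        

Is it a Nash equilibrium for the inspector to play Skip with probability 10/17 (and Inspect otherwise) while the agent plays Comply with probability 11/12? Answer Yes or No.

Given the agent's mix q = 11/12, the inspector's payoff from Skip is -31/12 but from Inspect is -43/6. The inspector strictly prefers Skip, so the inspector would not mix.
So the proposed profile is not a Nash equilibrium.

No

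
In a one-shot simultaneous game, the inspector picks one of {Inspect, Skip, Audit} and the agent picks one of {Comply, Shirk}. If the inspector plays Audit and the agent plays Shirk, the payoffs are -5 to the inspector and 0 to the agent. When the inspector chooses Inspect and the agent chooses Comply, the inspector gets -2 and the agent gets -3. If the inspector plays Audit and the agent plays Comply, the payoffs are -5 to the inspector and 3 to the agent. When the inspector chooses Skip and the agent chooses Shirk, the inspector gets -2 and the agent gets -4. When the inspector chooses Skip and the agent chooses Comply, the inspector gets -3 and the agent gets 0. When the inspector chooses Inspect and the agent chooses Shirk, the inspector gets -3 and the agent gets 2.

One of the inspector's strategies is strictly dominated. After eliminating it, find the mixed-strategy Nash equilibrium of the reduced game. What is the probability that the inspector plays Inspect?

The inspector's strategy Audit is strictly dominated by Skip: -3 > -5 and -2 > -5. Eliminate Audit.
The inspector's mix must leave the agent indifferent between Comply and Shirk.
  the agent's payoff to Comply: p·(-3) + (1−p)·0 = -3p
  the agent's payoff to Shirk: p·2 + (1−p)·(-4) = 6p - 4
  -3p = 6p - 4  ⇒  -9p = -4  ⇒  p = 4/9.

p = 4/9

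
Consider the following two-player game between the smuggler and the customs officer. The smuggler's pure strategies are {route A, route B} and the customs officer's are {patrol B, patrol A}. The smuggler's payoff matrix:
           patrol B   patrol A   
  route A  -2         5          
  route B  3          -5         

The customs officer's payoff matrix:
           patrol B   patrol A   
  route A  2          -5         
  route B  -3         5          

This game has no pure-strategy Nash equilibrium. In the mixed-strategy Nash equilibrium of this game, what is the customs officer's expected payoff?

-1/3

For the customs officer to be willing to mix, the customs officer must be indifferent between patrol B and patrol A, which pins down the smuggler's mix.
  the customs officer's payoff to patrol B: p·2 + (1−p)·(-3) = 5p - 3
  the customs officer's payoff to patrol A: p·(-5) + (1−p)·5 = -10p + 5
  5p - 3 = -10p + 5  ⇒  15p = 8  ⇒  p = 8/15.
At equilibrium the customs officer is indifferent across columns, so the customs officer's payoff equals the payoff from patrol B: (8/15)·2 + (7/15)·(-3) = -1/3.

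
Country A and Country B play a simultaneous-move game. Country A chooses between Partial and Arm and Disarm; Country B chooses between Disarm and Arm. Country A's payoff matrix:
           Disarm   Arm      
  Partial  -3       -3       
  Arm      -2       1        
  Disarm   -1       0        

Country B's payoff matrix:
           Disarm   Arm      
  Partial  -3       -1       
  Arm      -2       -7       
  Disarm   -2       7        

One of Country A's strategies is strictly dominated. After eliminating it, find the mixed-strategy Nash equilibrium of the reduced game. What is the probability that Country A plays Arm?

Country A's strategy Partial is strictly dominated by Disarm: -1 > -3 and 0 > -3. Eliminate Partial.
Country A's mix must leave Country B indifferent between Disarm and Arm.
  Country B's payoff to Disarm: p·(-2) + (1−p)·(-2) = -2
  Country B's payoff to Arm: p·(-7) + (1−p)·7 = -14p + 7
  -2 = -14p + 7  ⇒  14p = 9  ⇒  p = 9/14.

p = 9/14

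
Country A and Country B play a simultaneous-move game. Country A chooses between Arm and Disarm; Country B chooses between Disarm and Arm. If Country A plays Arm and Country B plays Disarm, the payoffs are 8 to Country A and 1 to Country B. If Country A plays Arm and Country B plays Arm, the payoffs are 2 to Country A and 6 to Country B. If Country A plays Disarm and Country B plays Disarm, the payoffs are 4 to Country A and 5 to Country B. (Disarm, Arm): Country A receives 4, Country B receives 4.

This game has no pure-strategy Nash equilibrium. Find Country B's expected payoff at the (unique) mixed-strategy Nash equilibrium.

13/3

Country B's indifference between Disarm and Arm determines Country A's mixing probability p:
  Country B's payoff to Disarm: p·1 + (1−p)·5 = -4p + 5
  Country B's payoff to Arm: p·6 + (1−p)·4 = 2p + 4
  -4p + 5 = 2p + 4  ⇒  -6p = -1  ⇒  p = 1/6.
At equilibrium Country B is indifferent across columns, so Country B's payoff equals the payoff from Disarm: (1/6)·1 + (5/6)·5 = 13/3.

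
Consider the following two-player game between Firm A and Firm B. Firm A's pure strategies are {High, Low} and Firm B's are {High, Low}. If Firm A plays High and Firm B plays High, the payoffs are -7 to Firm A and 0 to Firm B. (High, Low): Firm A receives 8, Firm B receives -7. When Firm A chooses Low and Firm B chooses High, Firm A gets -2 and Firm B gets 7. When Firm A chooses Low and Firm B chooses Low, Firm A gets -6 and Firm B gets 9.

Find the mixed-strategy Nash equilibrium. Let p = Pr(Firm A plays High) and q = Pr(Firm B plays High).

p = 2/9, q = 14/19

For Firm B to be willing to mix, Firm B must be indifferent between High and Low, which pins down Firm A's mix.
  Firm B's payoff to High: p·0 + (1−p)·7 = -7p + 7
  Firm B's payoff to Low: p·(-7) + (1−p)·9 = -16p + 9
  -7p + 7 = -16p + 9  ⇒  9p = 2  ⇒  p = 2/9.
Firm A's indifference between High and Low determines Firm B's mixing probability q:
  Firm A's payoff to High: q·(-7) + (1−q)·8 = -15q + 8
  Firm A's payoff to Low: q·(-2) + (1−q)·(-6) = 4q - 6
  -15q + 8 = 4q - 6  ⇒  -19q = -14  ⇒  q = 14/19.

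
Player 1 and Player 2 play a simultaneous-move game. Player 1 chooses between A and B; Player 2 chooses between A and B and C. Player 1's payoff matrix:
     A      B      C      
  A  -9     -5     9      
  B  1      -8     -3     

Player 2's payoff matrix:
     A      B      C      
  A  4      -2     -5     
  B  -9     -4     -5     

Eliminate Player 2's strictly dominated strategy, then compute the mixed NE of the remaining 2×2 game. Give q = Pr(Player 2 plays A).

Player 2's strategy C is strictly dominated by B: -2 > -5 and -4 > -5. Eliminate C.
Set Player 1's expected payoff from A equal to that from B:
  Player 1's payoff to A: q·(-9) + (1−q)·(-5) = -4q - 5
  Player 1's payoff to B: q·1 + (1−q)·(-8) = 9q - 8
  -4q - 5 = 9q - 8  ⇒  -13q = -3  ⇒  q = 3/13.

q = 3/13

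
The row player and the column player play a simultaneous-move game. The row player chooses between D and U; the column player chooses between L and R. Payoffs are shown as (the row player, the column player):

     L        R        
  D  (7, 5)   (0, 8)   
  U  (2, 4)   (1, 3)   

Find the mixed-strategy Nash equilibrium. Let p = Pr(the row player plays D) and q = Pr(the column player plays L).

Set the column player's expected payoff from L equal to that from R:
  the column player's payoff to L: p·5 + (1−p)·4 = p + 4
  the column player's payoff to R: p·8 + (1−p)·3 = 5p + 3
  p + 4 = 5p + 3  ⇒  -4p = -1  ⇒  p = 1/4.
Set the row player's expected payoff from D equal to that from U:
  the row player's payoff to D: q·7 + (1−q)·0 = 7q
  the row player's payoff to U: q·2 + (1−q)·1 = q + 1
  7q = q + 1  ⇒  6q = 1  ⇒  q = 1/6.

p = 1/4, q = 1/6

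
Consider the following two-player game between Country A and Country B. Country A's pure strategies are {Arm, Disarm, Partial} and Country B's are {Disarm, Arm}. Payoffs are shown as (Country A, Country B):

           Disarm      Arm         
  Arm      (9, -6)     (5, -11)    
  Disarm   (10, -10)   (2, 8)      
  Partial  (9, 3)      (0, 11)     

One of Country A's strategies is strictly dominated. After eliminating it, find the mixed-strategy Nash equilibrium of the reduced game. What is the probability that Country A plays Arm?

p = 18/23

Country A's strategy Partial is strictly dominated by Disarm: 10 > 9 and 2 > 0. Eliminate Partial.
For Country B to be willing to mix, Country B must be indifferent between Disarm and Arm, which pins down Country A's mix.
  Country B's payoff to Disarm: p·(-6) + (1−p)·(-10) = 4p - 10
  Country B's payoff to Arm: p·(-11) + (1−p)·8 = -19p + 8
  4p - 10 = -19p + 8  ⇒  23p = 18  ⇒  p = 18/23.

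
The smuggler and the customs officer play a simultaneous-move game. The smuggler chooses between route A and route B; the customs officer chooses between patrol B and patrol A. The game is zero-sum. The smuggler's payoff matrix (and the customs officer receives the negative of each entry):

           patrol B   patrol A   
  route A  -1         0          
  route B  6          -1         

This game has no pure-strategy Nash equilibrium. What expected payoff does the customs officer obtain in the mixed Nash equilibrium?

1/8

The smuggler's mix must leave the customs officer indifferent between patrol B and patrol A.
  the customs officer's payoff from patrol B: p·1 + (1−p)·(-6) = 7p - 6
  the customs officer's payoff from patrol A: p·0 + (1−p)·1 = -p + 1
  7p - 6 = -p + 1  ⇒  8p = 7  ⇒  p = 7/8.
At equilibrium the customs officer is indifferent across columns, so the customs officer's payoff equals the payoff from patrol B: (7/8)·1 + (1/8)·(-6) = 1/8.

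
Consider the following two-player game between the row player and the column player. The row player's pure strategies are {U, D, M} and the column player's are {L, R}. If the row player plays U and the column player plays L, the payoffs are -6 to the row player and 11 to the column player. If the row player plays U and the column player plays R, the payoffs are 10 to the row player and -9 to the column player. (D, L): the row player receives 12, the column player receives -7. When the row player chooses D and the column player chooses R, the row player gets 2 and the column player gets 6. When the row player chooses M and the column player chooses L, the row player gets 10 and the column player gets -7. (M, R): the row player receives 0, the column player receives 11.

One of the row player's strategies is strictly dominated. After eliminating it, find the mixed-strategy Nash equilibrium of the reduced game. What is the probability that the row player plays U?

p = 13/33

The row player's strategy M is strictly dominated by D: 12 > 10 and 2 > 0. Eliminate M.
The column player's indifference between L and R determines the row player's mixing probability p:
  the column player's payoff to L: p·11 + (1−p)·(-7) = 18p - 7
  the column player's payoff to R: p·(-9) + (1−p)·6 = -15p + 6
  18p - 7 = -15p + 6  ⇒  33p = 13  ⇒  p = 13/33.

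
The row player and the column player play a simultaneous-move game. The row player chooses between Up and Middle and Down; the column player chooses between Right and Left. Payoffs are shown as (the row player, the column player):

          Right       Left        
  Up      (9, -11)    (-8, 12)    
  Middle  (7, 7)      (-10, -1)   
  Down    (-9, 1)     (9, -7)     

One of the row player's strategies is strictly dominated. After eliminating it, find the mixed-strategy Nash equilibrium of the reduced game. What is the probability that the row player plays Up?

The row player's strategy Middle is strictly dominated by Up: 9 > 7 and -8 > -10. Eliminate Middle.
In a mixed equilibrium the column player is indifferent between Right and Left; this condition fixes p.
  the column player's payoff from Right: p·(-11) + (1−p)·1 = -12p + 1
  the column player's payoff from Left: p·12 + (1−p)·(-7) = 19p - 7
  -12p + 1 = 19p - 7  ⇒  -31p = -8  ⇒  p = 8/31.

p = 8/31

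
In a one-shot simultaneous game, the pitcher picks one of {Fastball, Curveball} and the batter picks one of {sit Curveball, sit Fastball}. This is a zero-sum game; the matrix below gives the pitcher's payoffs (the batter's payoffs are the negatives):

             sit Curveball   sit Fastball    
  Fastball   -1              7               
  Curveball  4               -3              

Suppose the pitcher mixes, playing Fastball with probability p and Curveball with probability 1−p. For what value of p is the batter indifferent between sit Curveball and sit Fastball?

The batter's indifference between sit Curveball and sit Fastball determines the pitcher's mixing probability p:
  the batter's payoff to sit Curveball: p·1 + (1−p)·(-4) = 5p - 4
  the batter's payoff to sit Fastball: p·(-7) + (1−p)·3 = -10p + 3
  5p - 4 = -10p + 3  ⇒  15p = 7  ⇒  p = 7/15.

p = 7/15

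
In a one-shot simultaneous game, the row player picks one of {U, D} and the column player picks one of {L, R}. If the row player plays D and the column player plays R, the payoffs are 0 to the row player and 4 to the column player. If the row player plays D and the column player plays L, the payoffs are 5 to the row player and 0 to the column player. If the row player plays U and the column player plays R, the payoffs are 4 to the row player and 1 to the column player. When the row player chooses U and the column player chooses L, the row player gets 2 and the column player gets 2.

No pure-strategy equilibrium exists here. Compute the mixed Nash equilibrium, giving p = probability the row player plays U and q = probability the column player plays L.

For the column player to be willing to mix, the column player must be indifferent between L and R, which pins down the row player's mix.
  the column player's payoff to L: p·2 + (1−p)·0 = 2p
  the column player's payoff to R: p·1 + (1−p)·4 = -3p + 4
  2p = -3p + 4  ⇒  5p = 4  ⇒  p = 4/5.
Set the row player's expected payoff from U equal to that from D:
  the row player's payoff to U: q·2 + (1−q)·4 = -2q + 4
  the row player's payoff to D: q·5 + (1−q)·0 = 5q
  -2q + 4 = 5q  ⇒  -7q = -4  ⇒  q = 4/7.

p = 4/5, q = 4/7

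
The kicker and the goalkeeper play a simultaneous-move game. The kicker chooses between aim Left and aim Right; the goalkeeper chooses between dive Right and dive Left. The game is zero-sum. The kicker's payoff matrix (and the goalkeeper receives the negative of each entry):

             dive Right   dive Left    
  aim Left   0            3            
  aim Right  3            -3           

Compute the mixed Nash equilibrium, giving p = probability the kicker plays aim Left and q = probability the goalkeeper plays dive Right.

Set the goalkeeper's expected payoff from dive Right equal to that from dive Left:
  the goalkeeper's expected payoff from dive Right: p·0 + (1−p)·(-3) = 3p - 3
  the goalkeeper's expected payoff from dive Left: p·(-3) + (1−p)·3 = -6p + 3
  3p - 3 = -6p + 3  ⇒  9p = 6  ⇒  p = 2/3.
The kicker's indifference between aim Left and aim Right determines the goalkeeper's mixing probability q:
  the kicker's expected payoff from aim Left: q·0 + (1−q)·3 = -3q + 3
  the kicker's expected payoff from aim Right: q·3 + (1−q)·(-3) = 6q - 3
  -3q + 3 = 6q - 3  ⇒  -9q = -6  ⇒  q = 2/3.

p = 2/3, q = 2/3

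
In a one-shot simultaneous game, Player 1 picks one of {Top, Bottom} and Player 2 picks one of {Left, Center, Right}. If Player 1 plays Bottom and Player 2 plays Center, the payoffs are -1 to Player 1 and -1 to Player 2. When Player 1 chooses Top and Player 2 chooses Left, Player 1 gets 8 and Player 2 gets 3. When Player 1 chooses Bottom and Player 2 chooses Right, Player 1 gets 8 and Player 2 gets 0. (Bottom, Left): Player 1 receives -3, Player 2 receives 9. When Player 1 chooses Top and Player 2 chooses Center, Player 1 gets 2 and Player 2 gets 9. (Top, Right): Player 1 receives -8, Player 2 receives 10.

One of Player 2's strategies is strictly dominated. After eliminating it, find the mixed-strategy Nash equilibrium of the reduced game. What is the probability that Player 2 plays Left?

q = 16/27

Player 2's strategy Center is strictly dominated by Right: 10 > 9 and 0 > -1. Eliminate Center.
In a mixed equilibrium Player 1 is indifferent between Top and Bottom; this condition fixes q.
  Player 1's payoff from Top: q·8 + (1−q)·(-8) = 16q - 8
  Player 1's payoff from Bottom: q·(-3) + (1−q)·8 = -11q + 8
  16q - 8 = -11q + 8  ⇒  27q = 16  ⇒  q = 16/27.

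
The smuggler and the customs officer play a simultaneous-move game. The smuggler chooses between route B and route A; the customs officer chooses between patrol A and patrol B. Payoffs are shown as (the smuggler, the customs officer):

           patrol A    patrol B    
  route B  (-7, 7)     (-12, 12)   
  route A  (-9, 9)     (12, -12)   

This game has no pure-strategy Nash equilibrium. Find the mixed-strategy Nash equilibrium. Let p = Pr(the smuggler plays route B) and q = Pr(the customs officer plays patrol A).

Set the customs officer's expected payoff from patrol A equal to that from patrol B:
  the customs officer's payoff to patrol A: p·7 + (1−p)·9 = -2p + 9
  the customs officer's payoff to patrol B: p·12 + (1−p)·(-12) = 24p - 12
  -2p + 9 = 24p - 12  ⇒  -26p = -21  ⇒  p = 21/26.
The customs officer's mix must leave the smuggler indifferent between route B and route A.
  the smuggler's payoff from route B: q·(-7) + (1−q)·(-12) = 5q - 12
  the smuggler's payoff from route A: q·(-9) + (1−q)·12 = -21q + 12
  5q - 12 = -21q + 12  ⇒  26q = 24  ⇒  q = 12/13.

p = 21/26, q = 12/13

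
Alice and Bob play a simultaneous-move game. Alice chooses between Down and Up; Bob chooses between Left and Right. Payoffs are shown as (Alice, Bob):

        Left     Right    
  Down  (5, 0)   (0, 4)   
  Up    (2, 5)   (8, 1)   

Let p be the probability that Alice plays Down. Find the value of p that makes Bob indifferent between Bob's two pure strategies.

p = 1/2

In a mixed equilibrium Bob is indifferent between Left and Right; this condition fixes p.
  Bob's expected payoff from Left: p·0 + (1−p)·5 = -5p + 5
  Bob's expected payoff from Right: p·4 + (1−p)·1 = 3p + 1
  -5p + 5 = 3p + 1  ⇒  -8p = -4  ⇒  p = 1/2.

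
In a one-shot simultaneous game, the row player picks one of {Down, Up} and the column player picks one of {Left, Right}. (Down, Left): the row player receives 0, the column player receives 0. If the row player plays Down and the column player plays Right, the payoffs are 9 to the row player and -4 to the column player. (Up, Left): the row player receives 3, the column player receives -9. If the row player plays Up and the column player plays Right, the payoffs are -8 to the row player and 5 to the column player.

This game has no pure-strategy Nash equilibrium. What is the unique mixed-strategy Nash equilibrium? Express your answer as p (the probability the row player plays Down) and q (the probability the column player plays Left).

p = 7/9, q = 17/20

For the column player to be willing to mix, the column player must be indifferent between Left and Right, which pins down the row player's mix.
  the column player's expected payoff from Left: p·0 + (1−p)·(-9) = 9p - 9
  the column player's expected payoff from Right: p·(-4) + (1−p)·5 = -9p + 5
  9p - 9 = -9p + 5  ⇒  18p = 14  ⇒  p = 7/9.
The row player's indifference between Down and Up determines the column player's mixing probability q:
  the row player's payoff to Down: q·0 + (1−q)·9 = -9q + 9
  the row player's payoff to Up: q·3 + (1−q)·(-8) = 11q - 8
  -9q + 9 = 11q - 8  ⇒  -20q = -17  ⇒  q = 17/20.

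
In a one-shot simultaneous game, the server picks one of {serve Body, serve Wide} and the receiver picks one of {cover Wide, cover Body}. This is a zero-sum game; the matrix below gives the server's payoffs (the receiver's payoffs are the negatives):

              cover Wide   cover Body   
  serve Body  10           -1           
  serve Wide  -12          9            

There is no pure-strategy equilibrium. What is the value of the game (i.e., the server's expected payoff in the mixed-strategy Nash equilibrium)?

In a mixed equilibrium the server is indifferent between serve Body and serve Wide; this condition fixes q.
  the server's expected payoff from serve Body: q·10 + (1−q)·(-1) = 11q - 1
  the server's expected payoff from serve Wide: q·(-12) + (1−q)·9 = -21q + 9
  11q - 1 = -21q + 9  ⇒  32q = 10  ⇒  q = 5/16.
The value is the server's expected payoff against this mix (using serve Body): (5/16)·10 + (11/16)·(-1) = 39/16.

v = 39/16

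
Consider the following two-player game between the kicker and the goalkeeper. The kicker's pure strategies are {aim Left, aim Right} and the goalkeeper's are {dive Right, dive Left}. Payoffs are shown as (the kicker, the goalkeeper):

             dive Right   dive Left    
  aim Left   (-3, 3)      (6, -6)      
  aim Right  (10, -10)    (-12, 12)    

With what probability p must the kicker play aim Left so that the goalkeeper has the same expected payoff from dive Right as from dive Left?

p = 22/31

For the goalkeeper to be willing to mix, the goalkeeper must be indifferent between dive Right and dive Left, which pins down the kicker's mix.
  the goalkeeper's expected payoff from dive Right: p·3 + (1−p)·(-10) = 13p - 10
  the goalkeeper's expected payoff from dive Left: p·(-6) + (1−p)·12 = -18p + 12
  13p - 10 = -18p + 12  ⇒  31p = 22  ⇒  p = 22/31.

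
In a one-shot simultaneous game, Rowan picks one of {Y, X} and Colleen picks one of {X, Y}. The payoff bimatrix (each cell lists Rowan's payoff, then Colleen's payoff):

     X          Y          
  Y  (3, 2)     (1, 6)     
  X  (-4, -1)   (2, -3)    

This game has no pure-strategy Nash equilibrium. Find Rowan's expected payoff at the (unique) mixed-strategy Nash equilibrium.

Colleen's mix must leave Rowan indifferent between Y and X.
  Rowan's payoff from Y: q·3 + (1−q)·1 = 2q + 1
  Rowan's payoff from X: q·(-4) + (1−q)·2 = -6q + 2
  2q + 1 = -6q + 2  ⇒  8q = 1  ⇒  q = 1/8.
At equilibrium Rowan is indifferent across rows, so Rowan's payoff equals the payoff from Y: (1/8)·3 + (7/8)·1 = 5/4.

5/4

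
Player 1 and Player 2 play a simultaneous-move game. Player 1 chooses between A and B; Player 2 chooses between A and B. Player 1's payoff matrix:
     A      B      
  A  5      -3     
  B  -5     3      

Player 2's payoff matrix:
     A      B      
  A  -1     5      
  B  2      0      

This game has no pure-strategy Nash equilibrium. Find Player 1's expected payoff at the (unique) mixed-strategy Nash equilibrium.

0

In a mixed equilibrium Player 1 is indifferent between A and B; this condition fixes q.
  Player 1's payoff to A: q·5 + (1−q)·(-3) = 8q - 3
  Player 1's payoff to B: q·(-5) + (1−q)·3 = -8q + 3
  8q - 3 = -8q + 3  ⇒  16q = 6  ⇒  q = 3/8.
At equilibrium Player 1 is indifferent across rows, so Player 1's payoff equals the payoff from A: (3/8)·5 + (5/8)·(-3) = 0.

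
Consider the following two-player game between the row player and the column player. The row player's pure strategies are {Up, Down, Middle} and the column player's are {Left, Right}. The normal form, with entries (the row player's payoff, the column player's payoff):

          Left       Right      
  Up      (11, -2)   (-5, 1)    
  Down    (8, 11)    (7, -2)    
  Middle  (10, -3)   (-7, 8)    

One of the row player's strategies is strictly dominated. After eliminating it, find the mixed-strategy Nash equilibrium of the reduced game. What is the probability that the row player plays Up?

The row player's strategy Middle is strictly dominated by Up: 11 > 10 and -5 > -7. Eliminate Middle.
In a mixed equilibrium the column player is indifferent between Left and Right; this condition fixes p.
  the column player's payoff from Left: p·(-2) + (1−p)·11 = -13p + 11
  the column player's payoff from Right: p·1 + (1−p)·(-2) = 3p - 2
  -13p + 11 = 3p - 2  ⇒  -16p = -13  ⇒  p = 13/16.

p = 13/16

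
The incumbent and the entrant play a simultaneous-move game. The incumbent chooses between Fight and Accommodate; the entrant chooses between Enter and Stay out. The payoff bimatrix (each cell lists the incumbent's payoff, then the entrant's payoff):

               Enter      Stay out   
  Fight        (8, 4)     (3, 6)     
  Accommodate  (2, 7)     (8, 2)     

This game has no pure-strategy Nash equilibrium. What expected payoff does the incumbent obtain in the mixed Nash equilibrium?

For the incumbent to be willing to mix, the incumbent must be indifferent between Fight and Accommodate, which pins down the entrant's mix.
  the incumbent's payoff to Fight: q·8 + (1−q)·3 = 5q + 3
  the incumbent's payoff to Accommodate: q·2 + (1−q)·8 = -6q + 8
  5q + 3 = -6q + 8  ⇒  11q = 5  ⇒  q = 5/11.
At equilibrium the incumbent is indifferent across rows, so the incumbent's payoff equals the payoff from Fight: (5/11)·8 + (6/11)·3 = 58/11.

58/11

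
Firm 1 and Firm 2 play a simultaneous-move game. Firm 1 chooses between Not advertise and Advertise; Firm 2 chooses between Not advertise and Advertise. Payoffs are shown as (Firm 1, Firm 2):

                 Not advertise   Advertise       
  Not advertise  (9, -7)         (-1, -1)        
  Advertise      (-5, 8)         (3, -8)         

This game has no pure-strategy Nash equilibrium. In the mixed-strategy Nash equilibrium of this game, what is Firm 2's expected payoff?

Firm 2's indifference between Not advertise and Advertise determines Firm 1's mixing probability p:
  Firm 2's payoff from Not advertise: p·(-7) + (1−p)·8 = -15p + 8
  Firm 2's payoff from Advertise: p·(-1) + (1−p)·(-8) = 7p - 8
  -15p + 8 = 7p - 8  ⇒  -22p = -16  ⇒  p = 8/11.
At equilibrium Firm 2 is indifferent across columns, so Firm 2's payoff equals the payoff from Not advertise: (8/11)·(-7) + (3/11)·8 = -32/11.

-32/11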